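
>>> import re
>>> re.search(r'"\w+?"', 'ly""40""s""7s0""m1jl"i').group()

'"40"'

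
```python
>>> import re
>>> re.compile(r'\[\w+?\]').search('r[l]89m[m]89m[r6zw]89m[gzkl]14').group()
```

`re.search` tries every starting position until one works.
The match spans [1:4] → '[l]'.

'[l]'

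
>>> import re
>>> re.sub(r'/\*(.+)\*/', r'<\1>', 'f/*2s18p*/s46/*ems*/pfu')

'f<2s18p*/s46/*ems>pfu'

Matches: at [1:20] → '/*2s18p*/s46/*ems*/'.
Each match is replaced using the text its own group 1 captured.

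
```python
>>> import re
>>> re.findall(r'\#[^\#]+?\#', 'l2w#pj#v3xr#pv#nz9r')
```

With no groups in the pattern, `findall` gives back each whole match — 2 here.

['#pj#', '#pv#']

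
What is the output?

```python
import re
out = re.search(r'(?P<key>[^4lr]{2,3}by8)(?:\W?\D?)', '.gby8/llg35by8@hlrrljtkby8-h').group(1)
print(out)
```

.gby8

The match spans [0:7] → '.gby8/l'.
Captured: group 1 = '.gby8'.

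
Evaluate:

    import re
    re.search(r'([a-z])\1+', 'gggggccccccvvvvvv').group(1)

'g'

The backreference `\1` re-matches whatever the first group consumed, character for character.
Unlike `match`, `search` isn't anchored — it looks for the pattern anywhere in the string.
The match spans [0:5] → 'ggggg'.
Captured: group 1 = 'g'.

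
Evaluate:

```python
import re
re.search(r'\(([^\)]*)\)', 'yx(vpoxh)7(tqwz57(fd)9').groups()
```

('vpoxh',)

`re.search` tries every starting position until one works.
The match spans [2:9] → '(vpoxh)'.
Captured: group 1 = 'vpoxh'.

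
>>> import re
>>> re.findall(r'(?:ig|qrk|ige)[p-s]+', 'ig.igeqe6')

['igeq']

Matches: at [3:7] → 'igeq'.
Since nothing is captured, `findall` lists the 1 matched substring directly.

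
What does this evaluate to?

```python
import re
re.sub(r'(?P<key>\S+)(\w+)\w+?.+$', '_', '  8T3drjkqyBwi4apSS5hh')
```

The pattern matches one or more of a non-whitespace character (captured as 'key'); then one or more of a word character (captured); then one or more of a word character (lazy); then one or more of any character; then anchored at the end.
Each match is replaced by '_'.

'  _'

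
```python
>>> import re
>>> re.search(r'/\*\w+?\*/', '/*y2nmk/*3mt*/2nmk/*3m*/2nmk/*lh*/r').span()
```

(7, 14)

The match spans [7:14] → '/*3mt*/'.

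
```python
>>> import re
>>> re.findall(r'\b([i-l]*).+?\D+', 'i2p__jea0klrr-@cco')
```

Because there's exactly one group, `findall` drops the full match and keeps group 1 from each hit.

['i', '']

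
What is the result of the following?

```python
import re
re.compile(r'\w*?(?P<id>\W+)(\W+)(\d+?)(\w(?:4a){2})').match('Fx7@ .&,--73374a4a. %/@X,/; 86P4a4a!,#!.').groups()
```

('@ .&,-', '-', '733', '74a4a')

The match spans [0:18] → 'Fx7@ .&,--73374a4a'.
Captured: group 1 = '@ .&,-', group 2 = '-', group 3 = '733', group 4 = '74a4a'.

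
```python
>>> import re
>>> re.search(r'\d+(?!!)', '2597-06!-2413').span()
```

(0, 4)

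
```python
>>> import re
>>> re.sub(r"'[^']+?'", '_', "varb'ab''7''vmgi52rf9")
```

Each match is replaced by '_'.

"varb__'vmgi52rf9"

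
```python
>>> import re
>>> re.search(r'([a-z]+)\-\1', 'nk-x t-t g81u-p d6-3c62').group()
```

't-t'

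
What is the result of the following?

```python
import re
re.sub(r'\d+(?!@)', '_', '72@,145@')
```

'_2@,_5@'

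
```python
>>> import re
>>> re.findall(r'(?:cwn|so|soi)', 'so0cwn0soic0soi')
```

Branches in `(...|...)` are attempted left-to-right; the first branch that allows the whole pattern to succeed is taken.
Scanning left to right: at [0:2] → 'so'; at [3:6] → 'cwn'; at [7:9] → 'so'; at [12:14] → 'so'.
Since nothing is captured, `findall` lists the 4 matched substrings directly.

['so', 'cwn', 'so', 'so']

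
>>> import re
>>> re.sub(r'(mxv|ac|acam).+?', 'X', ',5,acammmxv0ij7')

',5,XmmXij7'

The regex engine tests alternatives in the order written; an earlier branch that matches wins even if a later one would match more.
Matches: at [3:6] → 'aca'; at [8:12] → 'mxv0'.
`sub` substitutes 'X' at each match site.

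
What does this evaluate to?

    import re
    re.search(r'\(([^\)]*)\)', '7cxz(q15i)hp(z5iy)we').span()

`re.search` tries every starting position until one works.
The match spans [4:10] → '(q15i)'.
Captured: group 1 = 'q15i'.

(4, 10)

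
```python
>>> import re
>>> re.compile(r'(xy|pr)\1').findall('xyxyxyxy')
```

['xy', 'xy']

The backreference `\1` re-matches whatever the first group consumed, character for character.
Matches: at [0:4] match 'xyxy', group 1 = 'xy'; at [4:8] match 'xyxy', group 1 = 'xy'.
With a single group, `findall` returns only what that group captured — 2 items.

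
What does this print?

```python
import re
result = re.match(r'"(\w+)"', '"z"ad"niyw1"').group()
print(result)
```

`re.match` only tries the pattern at the start of the string.
The match spans [0:3] → '"z"'.
Captured: group 1 = 'z'.

"z"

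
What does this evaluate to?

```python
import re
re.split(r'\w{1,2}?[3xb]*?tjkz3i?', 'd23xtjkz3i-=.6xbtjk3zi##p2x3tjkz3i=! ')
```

The pattern matches 1 to 2 of a word character (lazy), then zero or more of one of [3xb] (lazy); then the literal 'tjk', then the literal 'z3', then optionally a literal 'i'.
`split` removes every match and returns the 3 fragments in between.

['', '-=.6xbtjk3zi##', '=! ']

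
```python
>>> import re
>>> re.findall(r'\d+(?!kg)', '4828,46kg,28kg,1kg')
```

['4828', '4', '2']

A negative assertion filters positions out without eating any characters.
Walking the string: at [0:4] → '4828'; at [5:6] → '4'; at [10:11] → '2'.
With no groups in the pattern, `findall` gives back each whole match — 3 here.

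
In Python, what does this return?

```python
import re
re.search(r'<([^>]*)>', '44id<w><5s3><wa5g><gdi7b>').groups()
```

('w',)

The match spans [4:7] → '<w>'.
Captured: group 1 = 'w'.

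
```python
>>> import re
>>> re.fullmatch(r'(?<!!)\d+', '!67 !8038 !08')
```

None

Because the assertion is negative and zero-width, positions next to the forbidden text are skipped.
`re.fullmatch` requires the pattern to consume the entire string.
Here there's no way to consume every character, so the call returns None.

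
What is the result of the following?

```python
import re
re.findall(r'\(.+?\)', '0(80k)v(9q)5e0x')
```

['(80k)', '(9q)']

Scanning left to right: at [1:6] → '(80k)'; at [7:11] → '(9q)'.
No capturing groups, so `findall` returns the 2 full match strings.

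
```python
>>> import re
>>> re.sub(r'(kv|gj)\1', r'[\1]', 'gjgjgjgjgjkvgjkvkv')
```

'[gj][gj]gjkvgj[kv]'

After group 1 captures some text, `\1` only succeeds where that same text appears again.
Matches: at [0:4] → 'gjgj'; at [4:8] → 'gjgj'; at [14:18] → 'kvkv'.
The replacement refers to a captured group, so each match is rewritten using its own captured text.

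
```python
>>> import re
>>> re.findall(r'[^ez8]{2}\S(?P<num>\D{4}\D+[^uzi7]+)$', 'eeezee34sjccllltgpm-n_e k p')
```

Pattern: exactly 2 of any character except [ez8], then a non-whitespace character; then exactly 4 of a non-digit, then one or more of a non-digit, then one or more of any character except [uzi7] (captured as 'num'); then anchored at the end.
Walking the string: at [6:27] match '34sjccllltgpm-n_e k p', group 1 = 'jccllltgpm-n_e k p'.
`findall` collects group 1 from the one match (1 total).

['jccllltgpm-n_e k p']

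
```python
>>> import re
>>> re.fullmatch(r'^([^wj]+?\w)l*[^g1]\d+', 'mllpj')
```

None

Pattern: anchored at the start of the string; then one or more of any character except [wj] (lazy), then a word character (captured); then zero or more of a literal 'l'; then any character except [g1], then one or more of a digit.
`fullmatch` succeeds only if the pattern covers the string from start to end.
Here the string isn't matched end-to-end, so the call returns None.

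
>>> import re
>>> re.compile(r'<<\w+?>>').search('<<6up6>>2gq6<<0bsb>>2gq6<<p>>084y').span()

(0, 8)

The match spans [0:8] → '<<6up6>>'.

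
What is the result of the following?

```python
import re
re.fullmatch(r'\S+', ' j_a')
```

None

This matches one or more of a non-whitespace character.
`re.fullmatch` requires the pattern to consume the entire string.
Here the string isn't matched end-to-end, so the call returns None.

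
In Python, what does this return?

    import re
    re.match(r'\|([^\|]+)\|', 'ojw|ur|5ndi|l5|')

None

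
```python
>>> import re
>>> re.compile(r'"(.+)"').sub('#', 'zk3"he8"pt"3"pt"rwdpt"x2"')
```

Matches: at [3:25] → '"he8"pt"3"pt"rwdpt"x2"'.
`sub` substitutes '#' at each match site.

'zk3#'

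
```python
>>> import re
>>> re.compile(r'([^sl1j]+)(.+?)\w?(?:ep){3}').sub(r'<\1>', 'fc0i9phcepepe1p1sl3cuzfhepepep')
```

'<fc0i9phcepepe>'

The replacement refers to a captured group, so each match is rewritten using its own captured text.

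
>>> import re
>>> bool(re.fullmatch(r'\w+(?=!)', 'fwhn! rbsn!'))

Because the assertion is zero-width, the text it checks is not consumed and won't appear in the result.
`re.fullmatch` requires the pattern to consume the entire string.
Here the pattern can't cover the whole string, so the call returns None, and `bool(None)` is False.

False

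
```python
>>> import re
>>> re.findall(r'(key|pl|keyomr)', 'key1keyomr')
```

['key', 'key']

`|` is ordered: at each position the engine commits to the first alternative that works.
`findall` collects group 1 from each match (2 total).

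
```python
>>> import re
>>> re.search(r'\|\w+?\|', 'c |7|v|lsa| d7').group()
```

`re.search` tries every starting position until one works.
The match spans [2:5] → '|7|'.

'|7|'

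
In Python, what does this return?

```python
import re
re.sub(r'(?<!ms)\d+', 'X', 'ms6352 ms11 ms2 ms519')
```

'ms6X ms1X ms2 ms5X'

Because the assertion is negative and zero-width, positions next to the forbidden text are skipped.
`sub` substitutes 'X' at each match site.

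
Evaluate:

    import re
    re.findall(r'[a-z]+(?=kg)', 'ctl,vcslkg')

Because the assertion is zero-width, the text it checks is not consumed and won't appear in the result.
No capturing groups, so `findall` returns the 1 full match string.

['vcsl']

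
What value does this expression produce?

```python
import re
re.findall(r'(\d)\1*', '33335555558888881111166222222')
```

`\1` has to match the exact text group 1 already captured.
One capturing group, so `findall` returns just the captured substring from each match — 6 in all.

['3', '5', '8', '1', '6', '2']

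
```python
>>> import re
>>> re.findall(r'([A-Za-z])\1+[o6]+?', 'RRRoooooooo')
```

['R', 'o']

A backreference is literal: `\1` must see the identical characters the first group matched.
Matches: at [0:4] match 'RRRo', group 1 = 'R'; at [4:11] match 'ooooooo', group 1 = 'o'.
`findall` collects group 1 from each match (2 total).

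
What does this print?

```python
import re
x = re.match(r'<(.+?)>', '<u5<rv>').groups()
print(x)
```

('u5<rv',)

`re.match` only tries the pattern at the start of the string.
The match spans [0:7] → '<u5<rv>'.
Captured: group 1 = 'u5<rv'.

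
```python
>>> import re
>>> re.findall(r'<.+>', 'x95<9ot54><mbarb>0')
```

['<9ot54><mbarb>']

Walking the string: at [3:17] → '<9ot54><mbarb>'.
Since nothing is captured, `findall` lists the 1 matched substring directly.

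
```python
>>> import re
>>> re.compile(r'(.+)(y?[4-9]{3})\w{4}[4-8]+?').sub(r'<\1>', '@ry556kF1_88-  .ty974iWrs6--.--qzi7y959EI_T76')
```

'<@ry556kF1_88-  .ty974iWrs6--.--qzi7y>6'

The pattern matches one or more of any character (captured); then optionally a literal 'y', then exactly 3 of a character in [4-9] (captured); then exactly 4 of a word character, then one or more of a character in [4-8] (lazy).
With the lazy modifier that quantifier settles for the fewest repetitions that let the rest of the pattern succeed (the atoms after it are unaffected and can still be greedy).
Matches: at [0:44] → '@ry556kF1_88-  .ty974iWrs6--.--qzi7y959EI_T7'.
`\1` in the replacement pulls in group 1's text for each match.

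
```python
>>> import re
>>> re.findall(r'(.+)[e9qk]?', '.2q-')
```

This matches one or more of any character (captured); then optionally one of [e9qk].
Scanning left to right: at [0:4] match '.2q-', group 1 = '.2q-'.
With a single group, `findall` returns only what that group captured — 1 item.

['.2q-']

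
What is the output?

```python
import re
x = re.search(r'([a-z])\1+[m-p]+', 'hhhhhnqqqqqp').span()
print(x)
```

(0, 6)

After group 1 captures some text, `\1` only succeeds where that same text appears again.
`re.search` scans for the first position where the pattern succeeds.
The match spans [0:6] → 'hhhhhn'.
Captured: group 1 = 'h'.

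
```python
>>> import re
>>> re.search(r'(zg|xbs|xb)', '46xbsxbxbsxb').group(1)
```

'xbs'

The match spans [2:5] → 'xbs'.
Captured: group 1 = 'xbs'.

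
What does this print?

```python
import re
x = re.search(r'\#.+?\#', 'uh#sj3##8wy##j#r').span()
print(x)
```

(2, 7)

With the lazy modifier that quantifier settles for the fewest repetitions that let the rest of the pattern succeed (the atoms after it are unaffected and can still be greedy).
The match spans [2:7] → '#sj3#'.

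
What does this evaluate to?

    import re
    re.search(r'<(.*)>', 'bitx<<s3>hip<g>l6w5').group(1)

`re.search` scans for the first position where the pattern succeeds.
The match spans [4:15] → '<<s3>hip<g>'.
Captured: group 1 = '<s3>hip<g'.

'<s3>hip<g'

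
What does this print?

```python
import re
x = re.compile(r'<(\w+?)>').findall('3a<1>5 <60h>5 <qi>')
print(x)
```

['1', '60h', 'qi']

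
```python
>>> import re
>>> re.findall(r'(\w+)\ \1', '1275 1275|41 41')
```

['1275', '41']

After group 1 captures some text, `\1` only succeeds where that same text appears again.
With a single group, `findall` returns only what that group captured — 2 items.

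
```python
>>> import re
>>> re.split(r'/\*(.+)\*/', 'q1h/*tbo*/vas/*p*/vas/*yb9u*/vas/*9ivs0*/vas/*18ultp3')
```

['q1h', 'tbo*/vas/*p*/vas/*yb9u*/vas/*9ivs0', 'vas/*18ultp3']

Matches to split on: at [3:41] → '/*tbo*/vas/*p*/vas/*yb9u*/vas/*9ivs0*/'.
`re.split` interleaves the captured-group text with the surrounding fragments.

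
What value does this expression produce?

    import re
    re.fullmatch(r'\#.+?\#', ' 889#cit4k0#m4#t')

None

`re.fullmatch` requires the pattern to consume the entire string.
Here the string isn't matched end-to-end, so the call returns None.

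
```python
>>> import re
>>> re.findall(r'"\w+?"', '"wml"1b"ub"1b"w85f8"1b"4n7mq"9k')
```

['"wml"', '"ub"', '"w85f8"', '"4n7mq"']

`findall` yields the raw match text (4 of them) because the pattern has no groups.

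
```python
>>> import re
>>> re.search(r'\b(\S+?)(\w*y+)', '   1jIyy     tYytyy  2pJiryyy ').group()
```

The pattern matches a word boundary (`\b`, zero-width); then one or more of a non-whitespace character (lazy) (captured); then zero or more of a word character, then one or more of the literal 'y' (captured).
The match spans [3:8] → '1jIyy'.

'1jIyy'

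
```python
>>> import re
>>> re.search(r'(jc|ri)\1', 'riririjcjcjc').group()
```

The backreference `\1` re-matches whatever the first group consumed, character for character.
Unlike `match`, `search` isn't anchored — it looks for the pattern anywhere in the string.
The match spans [0:4] → 'riri'.
Captured: group 1 = 'ri'.

'riri'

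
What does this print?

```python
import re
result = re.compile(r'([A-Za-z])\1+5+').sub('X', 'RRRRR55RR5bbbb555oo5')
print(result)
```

A backreference is literal: `\1` must see the identical characters the first group matched.
Matches: at [0:7] → 'RRRRR55'; at [7:10] → 'RR5'; at [10:17] → 'bbbb555'; at [17:20] → 'oo5'.
Every occurrence is swapped for 'X'.

XXXX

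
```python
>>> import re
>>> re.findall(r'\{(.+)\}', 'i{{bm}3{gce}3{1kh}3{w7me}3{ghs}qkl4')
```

One capturing group, so `findall` returns just the captured substring from the one match — 1 in all.

['{bm}3{gce}3{1kh}3{w7me}3{ghs']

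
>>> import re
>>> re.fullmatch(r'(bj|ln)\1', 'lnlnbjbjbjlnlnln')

For `fullmatch`, every character of the input must be accounted for by the pattern.
Here there's no way to consume every character, so the call returns None.

None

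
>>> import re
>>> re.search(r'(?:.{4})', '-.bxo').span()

(0, 4)

The match spans [0:4] → '-.bx'.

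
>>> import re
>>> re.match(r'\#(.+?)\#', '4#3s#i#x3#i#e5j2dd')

None

`match` is anchored at position 0; if the pattern doesn't fit there, it returns None.
Here the string doesn't start with a match, so the call returns None.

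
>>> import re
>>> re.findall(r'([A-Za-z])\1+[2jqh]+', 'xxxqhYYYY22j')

['x', 'Y']

A backreference is literal: `\1` must see the identical characters the first group matched.
Because there's exactly one group, `findall` drops the full match and keeps group 1 from each hit.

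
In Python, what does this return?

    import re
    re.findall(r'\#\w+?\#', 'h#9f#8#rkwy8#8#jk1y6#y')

['#9f#', '#rkwy8#', '#jk1y6#']

Scanning left to right: at [1:5] → '#9f#'; at [6:13] → '#rkwy8#'; at [14:21] → '#jk1y6#'.
No capturing groups, so `findall` returns the 3 full match strings.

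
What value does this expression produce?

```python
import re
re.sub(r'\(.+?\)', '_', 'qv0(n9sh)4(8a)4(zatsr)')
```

'qv0_4_4_'

A non-greedy quantifier consumes as few characters as it can — just enough that the remainder of the pattern still matches from where it stops; whatever follows it matches normally.
Matches: at [3:9] → '(n9sh)'; at [10:14] → '(8a)'; at [15:22] → '(zatsr)'.
`sub` substitutes '_' at each match site.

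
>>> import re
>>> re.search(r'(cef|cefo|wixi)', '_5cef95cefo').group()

The match spans [2:5] → 'cef'.

'cef'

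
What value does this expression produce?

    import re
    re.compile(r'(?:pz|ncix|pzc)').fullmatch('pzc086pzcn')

`fullmatch` succeeds only if the pattern covers the string from start to end.
Here the pattern can't cover the whole string, so the call returns None.

None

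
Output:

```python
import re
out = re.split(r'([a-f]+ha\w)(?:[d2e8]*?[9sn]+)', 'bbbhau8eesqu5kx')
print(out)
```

['', 'bbbhau', 'qu5kx']

The pattern matches one or more of a character in [a-f], then the literal 'ha', then a word character (captured); then zero or more of one of [d2e8] (lazy), then one or more of one of [9sn] (non-capturing group).
Matches to split on: at [0:10] → 'bbbhau8ees'.
`re.split` interleaves the captured-group text with the surrounding fragments.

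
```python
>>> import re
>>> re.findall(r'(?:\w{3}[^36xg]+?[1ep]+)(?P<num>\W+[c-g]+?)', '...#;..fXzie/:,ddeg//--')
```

['/:,d']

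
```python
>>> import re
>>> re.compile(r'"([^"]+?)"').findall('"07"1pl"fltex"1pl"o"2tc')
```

['07', 'fltex', 'o']

Walking the string: at [0:4] match '"07"', group 1 = '07'; at [7:14] match '"fltex"', group 1 = 'fltex'; at [17:20] match '"o"', group 1 = 'o'.
One capturing group, so `findall` returns just the captured substring from each match — 3 in all.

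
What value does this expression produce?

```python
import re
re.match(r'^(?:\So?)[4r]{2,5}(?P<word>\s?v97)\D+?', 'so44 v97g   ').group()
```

'so44 v97g'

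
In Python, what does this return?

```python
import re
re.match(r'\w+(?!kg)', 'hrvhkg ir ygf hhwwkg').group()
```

Because the assertion is negative and zero-width, positions next to the forbidden text are skipped.
`re.match` only tries the pattern at the start of the string.
The match spans [0:6] → 'hrvhkg'.

'hrvhkg'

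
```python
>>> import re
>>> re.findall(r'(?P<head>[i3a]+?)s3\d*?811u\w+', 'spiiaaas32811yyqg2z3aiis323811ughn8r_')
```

['3aii']

The pattern matches one or more of one of [i3a] (lazy) (captured as 'head'); then the literal 's3', then zero or more of a digit (lazy), then the literal '81'; then the literal '1u', then one or more of a word character.
Scanning left to right: at [19:37] match '3aiis323811ughn8r_', group 1 = '3aii'.
Because there's exactly one group, `findall` drops the full match and keeps group 1 from the one hit.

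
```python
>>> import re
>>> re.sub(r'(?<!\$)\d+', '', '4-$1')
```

The negative lookahead/lookbehind blocks any match where the forbidden context is present.
Matches: at [0:1] → '4'.
`sub` substitutes '' at each match site.

'-$1'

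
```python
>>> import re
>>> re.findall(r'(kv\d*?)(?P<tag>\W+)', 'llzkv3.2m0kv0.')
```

[('kv3', '.'), ('kv0', '.')]

The pattern matches the literal 'kv', then zero or more of a digit (lazy) (captured); then one or more of a non-word character (captured as 'tag').
Matches: at [3:7] match 'kv3.', groups = ('kv3', '.'); at [10:14] match 'kv0.', groups = ('kv0', '.').
2 groups means each result is a tuple of 2 captured strings — 2 here.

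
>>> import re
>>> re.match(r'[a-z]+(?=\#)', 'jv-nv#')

Because the assertion is zero-width, the text it checks is not consumed and won't appear in the result.
With `match`, the pattern is implicitly anchored at the beginning.
Here the string doesn't start with a match, so the call returns None.

None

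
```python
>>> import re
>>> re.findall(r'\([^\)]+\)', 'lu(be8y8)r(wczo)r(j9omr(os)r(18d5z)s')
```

['(be8y8)', '(wczo)', '(j9omr(os)', '(18d5z)']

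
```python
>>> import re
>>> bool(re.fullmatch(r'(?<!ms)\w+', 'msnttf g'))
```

False

`fullmatch` succeeds only if the pattern covers the string from start to end.
Here the pattern can't cover the whole string, so the call returns None, and `bool(None)` is False.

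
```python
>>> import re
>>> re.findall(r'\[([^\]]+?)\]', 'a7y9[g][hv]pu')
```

With a single group, `findall` returns only what that group captured — 2 items.

['g', 'hv']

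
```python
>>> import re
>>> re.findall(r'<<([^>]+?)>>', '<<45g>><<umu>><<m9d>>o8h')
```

['45g', 'umu', 'm9d']

Matches: at [0:7] match '<<45g>>', group 1 = '45g'; at [7:14] match '<<umu>>', group 1 = 'umu'; at [14:21] match '<<m9d>>', group 1 = 'm9d'.
`findall` collects group 1 from each match (3 total).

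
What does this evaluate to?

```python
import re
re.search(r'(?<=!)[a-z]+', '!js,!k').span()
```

(1, 3)

The positive lookaround only admits positions where the adjacent text matches; those characters stay outside the span.
Unlike `match`, `search` isn't anchored — it looks for the pattern anywhere in the string.
The match spans [1:3] → 'js'.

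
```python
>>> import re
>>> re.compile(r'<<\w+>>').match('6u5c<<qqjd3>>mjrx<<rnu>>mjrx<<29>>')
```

`match` is anchored at position 0; if the pattern doesn't fit there, it returns None.
Here the pattern fails at index 0, so the call returns None.

None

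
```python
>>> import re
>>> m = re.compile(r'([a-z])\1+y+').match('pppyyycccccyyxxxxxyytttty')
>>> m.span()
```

After group 1 captures some text, `\1` only succeeds where that same text appears again.
With `match`, the pattern is implicitly anchored at the beginning.
The match spans [0:6] → 'pppyyy'.
Captured: group 1 = 'p'.

(0, 6)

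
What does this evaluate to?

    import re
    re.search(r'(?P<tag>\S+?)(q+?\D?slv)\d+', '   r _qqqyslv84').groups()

('_', 'qqqyslv')

The match spans [5:15] → '_qqqyslv84'.
Captured: group 1 = '_', group 2 = 'qqqyslv'.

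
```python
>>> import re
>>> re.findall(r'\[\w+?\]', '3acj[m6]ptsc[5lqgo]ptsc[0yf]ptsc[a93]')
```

['[m6]', '[5lqgo]', '[0yf]', '[a93]']

Scanning left to right: at [4:8] → '[m6]'; at [12:19] → '[5lqgo]'; at [23:28] → '[0yf]'; at [32:37] → '[a93]'.
With no groups in the pattern, `findall` gives back each whole match — 4 here.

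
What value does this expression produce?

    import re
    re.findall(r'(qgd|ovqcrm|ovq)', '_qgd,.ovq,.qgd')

Scanning left to right: at [1:4] match 'qgd', group 1 = 'qgd'; at [6:9] match 'ovq', group 1 = 'ovq'; at [11:14] match 'qgd', group 1 = 'qgd'.
`findall` collects group 1 from each match (3 total).

['qgd', 'ovq', 'qgd']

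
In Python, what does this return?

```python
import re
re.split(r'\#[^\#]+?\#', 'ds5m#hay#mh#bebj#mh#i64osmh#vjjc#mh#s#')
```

['ds5m', 'mh', 'mh', 'vjjc', 's#']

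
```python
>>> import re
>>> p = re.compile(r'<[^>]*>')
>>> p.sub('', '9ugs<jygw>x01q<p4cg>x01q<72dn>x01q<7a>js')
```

'9ugsx01qx01qx01qjs'

Matches: at [4:10] → '<jygw>'; at [14:20] → '<p4cg>'; at [24:30] → '<72dn>'; at [34:38] → '<7a>'.
`sub` substitutes '' at each match site.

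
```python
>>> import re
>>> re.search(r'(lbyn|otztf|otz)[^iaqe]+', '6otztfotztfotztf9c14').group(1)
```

'otztf'

Branches in `(...|...)` are attempted left-to-right; the first branch that allows the whole pattern to succeed is taken.
Unlike `match`, `search` isn't anchored — it looks for the pattern anywhere in the string.
The match spans [1:20] → 'otztfotztfotztf9c14'.
Captured: group 1 = 'otztf'.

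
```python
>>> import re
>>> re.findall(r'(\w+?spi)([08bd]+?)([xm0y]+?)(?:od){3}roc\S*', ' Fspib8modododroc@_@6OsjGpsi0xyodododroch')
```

[('Fspi', 'b8', 'm')]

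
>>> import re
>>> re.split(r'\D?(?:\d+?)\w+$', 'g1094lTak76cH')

['', '']

The pattern matches optionally a non-digit; then one or more of a digit (lazy) (non-capturing group); then one or more of a word character; then anchored at the end.
Matches to split on: at [0:13] → 'g1094lTak76cH'.
Each match becomes a cut point; 2 segments remain.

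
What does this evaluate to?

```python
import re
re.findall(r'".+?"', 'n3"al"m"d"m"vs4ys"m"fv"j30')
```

A non-greedy quantifier consumes as few characters as it can — just enough that the remainder of the pattern still matches from where it stops; whatever follows it matches normally.
Scanning left to right: at [2:6] → '"al"'; at [7:10] → '"d"'; at [11:18] → '"vs4ys"'; at [19:23] → '"fv"'.
With no groups in the pattern, `findall` gives back each whole match — 4 here.

['"al"', '"d"', '"vs4ys"', '"fv"']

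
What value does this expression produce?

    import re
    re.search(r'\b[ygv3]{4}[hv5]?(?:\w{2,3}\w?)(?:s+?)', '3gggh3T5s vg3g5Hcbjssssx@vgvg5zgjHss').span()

This matches a word boundary (`\b`, zero-width); then exactly 4 of one of [ygv3], then optionally one of [hv5]; then 2 to 3 of a word character, then optionally a word character (non-capturing group); then one or more of a literal 's' (lazy) (non-capturing group).
The match spans [0:9] → '3gggh3T5s'.

(0, 9)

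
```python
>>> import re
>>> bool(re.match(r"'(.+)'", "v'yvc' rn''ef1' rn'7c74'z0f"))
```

With `match`, the pattern is implicitly anchored at the beginning.
Here the string doesn't start with a match, so the call returns None, and `bool(None)` is False.

False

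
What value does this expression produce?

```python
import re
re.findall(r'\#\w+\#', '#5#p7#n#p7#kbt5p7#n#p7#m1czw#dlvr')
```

['#5#', '#n#', '#kbt5p7#', '#p7#']

`findall` yields the raw match text (4 of them) because the pattern has no groups.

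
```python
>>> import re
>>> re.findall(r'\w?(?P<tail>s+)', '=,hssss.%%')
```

['ssss']

The pattern matches optionally a word character; then one or more of a literal 's' (captured as 'tail').
Matches: at [2:7] match 'hssss', group 1 = 'ssss'.
Because there's exactly one group, `findall` drops the full match and keeps group 1 from the one hit.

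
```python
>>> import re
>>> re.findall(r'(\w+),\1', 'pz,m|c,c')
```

After group 1 captures some text, `\1` only succeeds where that same text appears again.
Walking the string: at [5:8] match 'c,c', group 1 = 'c'.
`findall` collects group 1 from the one match (1 total).

['c']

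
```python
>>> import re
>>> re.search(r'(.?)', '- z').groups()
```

('-',)

The pattern matches optionally any character (captured).
`re.search` scans for the first position where the pattern succeeds.
The match spans [0:1] → '-'.
Captured: group 1 = '-'.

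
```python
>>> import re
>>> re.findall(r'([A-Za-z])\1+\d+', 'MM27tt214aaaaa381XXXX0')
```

['M', 't', 'a', 'X']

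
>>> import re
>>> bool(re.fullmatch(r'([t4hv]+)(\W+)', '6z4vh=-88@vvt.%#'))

False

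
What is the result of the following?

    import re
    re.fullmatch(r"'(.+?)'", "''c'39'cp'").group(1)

The match spans [0:10] → "''c'39'cp'".
Captured: group 1 = "'c'39'cp".

"'c'39'cp"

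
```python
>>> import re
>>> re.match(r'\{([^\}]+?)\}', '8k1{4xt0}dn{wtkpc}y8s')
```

None

`re.match` only tries the pattern at the start of the string.
Here the string doesn't start with a match, so the call returns None.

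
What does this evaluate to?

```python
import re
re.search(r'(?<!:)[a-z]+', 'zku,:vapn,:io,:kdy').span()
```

(0, 3)

The negative lookahead/lookbehind blocks any match where the forbidden context is present.
The match spans [0:3] → 'zku'.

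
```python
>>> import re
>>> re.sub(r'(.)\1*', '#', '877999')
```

'###'

The backreference `\1` re-matches whatever the first group consumed, character for character.
Every occurrence is swapped for '#'.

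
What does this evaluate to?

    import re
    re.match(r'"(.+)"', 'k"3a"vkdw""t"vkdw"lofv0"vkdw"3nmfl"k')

With `match`, the pattern is implicitly anchored at the beginning.
Here the string doesn't start with a match, so the call returns None.

None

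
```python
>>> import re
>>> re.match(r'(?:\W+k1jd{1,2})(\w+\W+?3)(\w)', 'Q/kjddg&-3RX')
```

This matches one or more of a non-word character, then the literal 'k1j', then 1 to 2 of the literal 'd' (non-capturing group); then one or more of a word character, then one or more of a non-word character (lazy), then a literal '3' (captured); then a word character (captured).
`match` is anchored at position 0; if the pattern doesn't fit there, it returns None.
Here the pattern fails at index 0, so the call returns None.

None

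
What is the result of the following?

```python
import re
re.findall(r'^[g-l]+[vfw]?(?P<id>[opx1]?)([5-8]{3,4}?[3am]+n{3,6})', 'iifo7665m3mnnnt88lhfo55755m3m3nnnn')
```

This matches anchored at the start of the string; then one or more of a character in [g-l], then optionally one of [vfw]; then optionally one of [opx1] (captured as 'id'); then 3 to 4 of a character in [5-8] (lazy), then one or more of one of [3am], then 3 to 6 of the literal 'n' (captured).
Scanning left to right: at [0:14] match 'iifo7665m3mnnn', groups = ('o', '7665m3mnnn').
2 groups means the one result is a tuple of 2 captured strings — 1 here.

[('o', '7665m3mnnn')]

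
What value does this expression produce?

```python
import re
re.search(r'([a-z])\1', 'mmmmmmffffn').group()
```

'mm'

The backreference `\1` re-matches whatever the first group consumed, character for character.
`search` walks the string left to right and returns the first match it finds.
The match spans [0:2] → 'mm'.
Captured: group 1 = 'm'.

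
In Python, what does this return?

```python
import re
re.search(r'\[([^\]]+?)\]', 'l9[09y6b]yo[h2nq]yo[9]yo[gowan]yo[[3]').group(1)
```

The match spans [2:9] → '[09y6b]'.
Captured: group 1 = '09y6b'.

'09y6b'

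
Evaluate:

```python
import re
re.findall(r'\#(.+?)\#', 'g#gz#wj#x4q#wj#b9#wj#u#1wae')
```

The `?` after the quantifier makes it lazy — it takes as little as possible before letting the rest of the pattern try.
Scanning left to right: at [1:5] match '#gz#', group 1 = 'gz'; at [7:12] match '#x4q#', group 1 = 'x4q'; at [14:18] match '#b9#', group 1 = 'b9'; at [20:23] match '#u#', group 1 = 'u'.
Because there's exactly one group, `findall` drops the full match and keeps group 1 from each hit.

['gz', 'x4q', 'b9', 'u']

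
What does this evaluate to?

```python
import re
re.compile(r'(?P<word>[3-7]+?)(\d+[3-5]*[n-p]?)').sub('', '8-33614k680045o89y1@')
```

'8-k89y1@'

This matches one or more of a character in [3-7] (lazy) (captured as 'word'); then one or more of a digit, then zero or more of a character in [3-5], then optionally a character in [n-p] (captured).
Matches: at [2:7] → '33614'; at [8:15] → '680045o'.
`sub` substitutes '' at each match site.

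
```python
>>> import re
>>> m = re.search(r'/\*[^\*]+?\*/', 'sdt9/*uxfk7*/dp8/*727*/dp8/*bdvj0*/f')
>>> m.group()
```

'/*uxfk7*/'

Unlike `match`, `search` isn't anchored — it looks for the pattern anywhere in the string.
The match spans [4:13] → '/*uxfk7*/'.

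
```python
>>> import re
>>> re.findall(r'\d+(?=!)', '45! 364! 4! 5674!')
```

Lookahead/lookbehind check context without consuming it, so the matched span excludes the asserted characters.
Scanning left to right: at [0:2] → '45'; at [4:7] → '364'; at [9:10] → '4'; at [12:16] → '5674'.
`findall` yields the raw match text (4 of them) because the pattern has no groups.

['45', '364', '4', '5674']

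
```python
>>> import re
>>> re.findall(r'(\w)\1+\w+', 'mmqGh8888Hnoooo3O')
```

['m']

`\1` is not a pattern — it's the concrete string captured by group 1, re-applied verbatim.
Scanning left to right: at [0:17] match 'mmqGh8888Hnoooo3O', group 1 = 'm'.
One capturing group, so `findall` returns just the captured substring from the one match — 1 in all.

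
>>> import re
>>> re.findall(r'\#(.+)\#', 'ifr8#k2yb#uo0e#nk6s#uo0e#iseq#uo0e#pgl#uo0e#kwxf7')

['k2yb#uo0e#nk6s#uo0e#iseq#uo0e#pgl#uo0e']

Because there's exactly one group, `findall` drops the full match and keeps group 1 from the one hit.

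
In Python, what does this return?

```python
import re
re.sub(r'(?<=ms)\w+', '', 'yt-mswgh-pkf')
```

The lookaround is zero-width — it requires the adjacent text to match without consuming it, so the asserted text isn't part of the match.
Every occurrence is swapped for ''.

'yt-ms-pkf'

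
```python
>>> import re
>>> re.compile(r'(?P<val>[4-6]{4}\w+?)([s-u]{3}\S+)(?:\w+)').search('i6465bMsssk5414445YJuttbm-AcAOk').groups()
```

('6465bM', 'sssk5414445YJuttbm-AcAO')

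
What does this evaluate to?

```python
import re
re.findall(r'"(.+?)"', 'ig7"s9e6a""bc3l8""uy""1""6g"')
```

['s9e6a', 'bc3l8', 'uy', '1', '6g']

`findall` collects group 1 from each match (5 total).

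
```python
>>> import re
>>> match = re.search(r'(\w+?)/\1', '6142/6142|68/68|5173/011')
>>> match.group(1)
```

'6142'

The backreference `\1` re-matches whatever the first group consumed, character for character.
Unlike `match`, `search` isn't anchored — it looks for the pattern anywhere in the string.
The match spans [0:9] → '6142/6142'.
Captured: group 1 = '6142'.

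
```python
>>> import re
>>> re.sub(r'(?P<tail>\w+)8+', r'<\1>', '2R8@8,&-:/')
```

`\1` in the replacement pulls in group 1's text for each match.

'<2R>@8,&-:/'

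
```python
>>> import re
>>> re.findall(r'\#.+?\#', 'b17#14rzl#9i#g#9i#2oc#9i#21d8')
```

['#14rzl#', '#g#', '#2oc#']

The `?` after the quantifier makes it lazy — it takes as little as possible before letting the rest of the pattern try.
`findall` yields the raw match text (3 of them) because the pattern has no groups.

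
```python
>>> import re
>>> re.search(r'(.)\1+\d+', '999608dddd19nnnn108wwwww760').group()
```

A backreference is literal: `\1` must see the identical characters the first group matched.
The match spans [0:6] → '999608'.

'999608'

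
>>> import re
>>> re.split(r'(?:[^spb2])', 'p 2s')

Pattern: any character except [spb2] (non-capturing group).
Matches to split on: at [1:2] → ' '.
Splitting on the pattern gives 2 pieces.

['p', '2s']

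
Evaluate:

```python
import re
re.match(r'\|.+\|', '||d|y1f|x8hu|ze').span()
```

(0, 13)

With `match`, the pattern is implicitly anchored at the beginning.
The match spans [0:13] → '||d|y1f|x8hu|'.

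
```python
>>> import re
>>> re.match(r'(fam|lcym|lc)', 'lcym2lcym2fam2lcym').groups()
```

('lcym',)

The match spans [0:4] → 'lcym'.
Captured: group 1 = 'lcym'.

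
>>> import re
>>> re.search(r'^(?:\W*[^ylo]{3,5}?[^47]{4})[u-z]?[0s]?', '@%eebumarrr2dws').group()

'@%eebumar'

Pattern: anchored at the start of the string; then zero or more of a non-word character, then 3 to 5 of any character except [ylo] (lazy), then exactly 4 of any character except [47] (non-capturing group); then optionally a character in [u-z], then optionally one of [0s].
A `+?`/`*?`/`{m,n}?` starts at its minimum and grows only as far as needed for what follows to match.
`search` walks the string left to right and returns the first match it finds.
The match spans [0:9] → '@%eebumar'.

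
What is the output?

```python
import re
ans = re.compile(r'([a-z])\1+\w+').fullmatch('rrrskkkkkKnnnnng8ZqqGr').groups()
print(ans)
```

('r',)

`\1` is not a pattern — it's the concrete string captured by group 1, re-applied verbatim.
For `fullmatch`, every character of the input must be accounted for by the pattern.
The match spans [0:22] → 'rrrskkkkkKnnnnng8ZqqGr'.
Captured: group 1 = 'r'.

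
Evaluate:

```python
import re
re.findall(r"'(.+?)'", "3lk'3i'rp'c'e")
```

A non-greedy quantifier consumes as few characters as it can — just enough that the remainder of the pattern still matches from where it stops; whatever follows it matches normally.
With a single group, `findall` returns only what that group captured — 2 items.

['3i', 'c']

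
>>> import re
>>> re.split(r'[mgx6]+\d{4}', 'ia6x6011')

['ia', '']

The pattern matches one or more of one of [mgx6]; then exactly 4 of a digit.
Matches to split on: at [2:8] → '6x6011'.
`split` removes every match and returns the 2 fragments in between.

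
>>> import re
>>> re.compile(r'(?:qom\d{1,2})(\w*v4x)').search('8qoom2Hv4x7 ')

Pattern: the literal 'qom', then 1 to 2 of a digit (non-capturing group); then zero or more of a word character, then the literal 'v4x' (captured).
Unlike `match`, `search` isn't anchored — it looks for the pattern anywhere in the string.
Here nothing in the string fits, so the call returns None.

None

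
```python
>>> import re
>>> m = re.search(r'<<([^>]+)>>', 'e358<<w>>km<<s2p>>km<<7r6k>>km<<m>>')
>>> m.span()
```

(4, 9)

The match spans [4:9] → '<<w>>'.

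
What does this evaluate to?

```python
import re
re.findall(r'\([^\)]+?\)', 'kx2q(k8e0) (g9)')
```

['(k8e0)', '(g9)']

Matches: at [4:10] → '(k8e0)'; at [11:15] → '(g9)'.
With no groups in the pattern, `findall` gives back each whole match — 2 here.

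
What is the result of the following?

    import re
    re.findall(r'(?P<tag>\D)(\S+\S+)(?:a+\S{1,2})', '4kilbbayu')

Pattern: a non-digit (captured as 'tag'); then one or more of a non-whitespace character, then one or more of a non-whitespace character (captured); then one or more of the literal 'a', then 1 to 2 of a non-whitespace character (non-capturing group).
2 groups means the one result is a tuple of 2 captured strings — 1 here.

[('k', 'ilbb')]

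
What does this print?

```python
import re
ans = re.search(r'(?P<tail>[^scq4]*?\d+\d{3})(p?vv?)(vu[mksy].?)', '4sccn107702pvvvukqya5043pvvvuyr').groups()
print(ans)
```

The pattern matches zero or more of any character except [scq4] (lazy), then one or more of a digit, then exactly 3 of a digit (captured as 'tail'); then optionally the literal 'p', then the literal 'v', then optionally a literal 'v' (captured); then the literal 'vu', then one of [mksy], then optionally any character (captured).
`search` walks the string left to right and returns the first match it finds.
The match spans [4:18] → 'n107702pvvvukq'.
Captured: group 1 = 'n107702', group 2 = 'pvv', group 3 = 'vukq'.

('n107702', 'pvv', 'vukq')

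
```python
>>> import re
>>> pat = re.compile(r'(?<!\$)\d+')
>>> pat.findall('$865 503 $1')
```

['65', '503']

The negative lookaround is zero-width — it rules out positions where the adjacent text would match, without consuming anything.
Matches: at [2:4] → '65'; at [5:8] → '503'.
Since nothing is captured, `findall` lists the 2 matched substrings directly.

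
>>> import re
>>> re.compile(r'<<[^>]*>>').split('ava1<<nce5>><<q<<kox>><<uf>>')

['ava1', '', '', '']

Matches to split on: at [4:12] → '<<nce5>>'; at [12:22] → '<<q<<kox>>'; at [22:28] → '<<uf>>'.
The string is cut at each match, leaving 4 pieces.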